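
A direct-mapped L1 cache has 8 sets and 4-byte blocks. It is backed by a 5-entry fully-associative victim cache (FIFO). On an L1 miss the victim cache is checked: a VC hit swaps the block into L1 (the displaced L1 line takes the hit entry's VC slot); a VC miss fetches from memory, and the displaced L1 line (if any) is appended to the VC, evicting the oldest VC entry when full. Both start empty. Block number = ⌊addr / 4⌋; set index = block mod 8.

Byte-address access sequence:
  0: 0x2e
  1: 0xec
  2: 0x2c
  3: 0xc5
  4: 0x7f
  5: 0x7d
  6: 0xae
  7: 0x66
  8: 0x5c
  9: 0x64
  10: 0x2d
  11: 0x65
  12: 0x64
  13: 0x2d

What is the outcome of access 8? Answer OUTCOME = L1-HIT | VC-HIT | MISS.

0: 0x2e (blk 11, set 3) → MISS  vc=[]
1: 0xec (blk 59, set 3) → MISS  vc=[11]
2: 0x2c (blk 11, set 3) → VC-HIT  vc=[59]
3: 0xc5 (blk 49, set 1) → MISS  vc=[59]
4: 0x7f (blk 31, set 7) → MISS  vc=[59]
5: 0x7d (blk 31, set 7) → L1-HIT  vc=[59]
6: 0xae (blk 43, set 3) → MISS  vc=[59, 11]
7: 0x66 (blk 25, set 1) → MISS  vc=[59, 11, 49]
8: 0x5c (blk 23, set 7) → MISS  vc=[59, 11, 49, 31]
9: 0x64 (blk 25, set 1) → L1-HIT  vc=[59, 11, 49, 31]
10: 0x2d (blk 11, set 3) → VC-HIT  vc=[59, 43, 49, 31]
11: 0x65 (blk 25, set 1) → L1-HIT  vc=[59, 43, 49, 31]
12: 0x64 (blk 25, set 1) → L1-HIT  vc=[59, 43, 49, 31]
13: 0x2d (blk 11, set 3) → L1-HIT  vc=[59, 43, 49, 31]

OUTCOME = MISS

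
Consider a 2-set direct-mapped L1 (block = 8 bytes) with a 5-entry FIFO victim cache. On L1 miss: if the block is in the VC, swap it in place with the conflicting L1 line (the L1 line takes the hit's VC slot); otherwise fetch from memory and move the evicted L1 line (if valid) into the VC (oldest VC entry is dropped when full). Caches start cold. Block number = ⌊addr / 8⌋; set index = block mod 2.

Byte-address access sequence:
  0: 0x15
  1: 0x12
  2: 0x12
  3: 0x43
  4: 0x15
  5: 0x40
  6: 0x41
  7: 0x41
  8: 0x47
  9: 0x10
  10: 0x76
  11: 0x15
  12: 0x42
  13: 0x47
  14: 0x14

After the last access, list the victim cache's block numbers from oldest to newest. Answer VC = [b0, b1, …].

  [0] addr=0x15 blk=2 s=0: MISS | VC []
  [1] addr=0x12 blk=2 s=0: L1-HIT | VC []
  [2] addr=0x12 blk=2 s=0: L1-HIT | VC []
  [3] addr=0x43 blk=8 s=0: MISS | VC [2]
  [4] addr=0x15 blk=2 s=0: VC-HIT | VC [8]
  [5] addr=0x40 blk=8 s=0: VC-HIT | VC [2]
  [6] addr=0x41 blk=8 s=0: L1-HIT | VC [2]
  [7] addr=0x41 blk=8 s=0: L1-HIT | VC [2]
  [8] addr=0x47 blk=8 s=0: L1-HIT | VC [2]
  [9] addr=0x10 blk=2 s=0: VC-HIT | VC [8]
  [10] addr=0x76 blk=14 s=0: MISS | VC [8, 2]
  [11] addr=0x15 blk=2 s=0: VC-HIT | VC [8, 14]
  [12] addr=0x42 blk=8 s=0: VC-HIT | VC [2, 14]
  [13] addr=0x47 blk=8 s=0: L1-HIT | VC [2, 14]
  [14] addr=0x14 blk=2 s=0: VC-HIT | VC [8, 14]

VC = [8, 14]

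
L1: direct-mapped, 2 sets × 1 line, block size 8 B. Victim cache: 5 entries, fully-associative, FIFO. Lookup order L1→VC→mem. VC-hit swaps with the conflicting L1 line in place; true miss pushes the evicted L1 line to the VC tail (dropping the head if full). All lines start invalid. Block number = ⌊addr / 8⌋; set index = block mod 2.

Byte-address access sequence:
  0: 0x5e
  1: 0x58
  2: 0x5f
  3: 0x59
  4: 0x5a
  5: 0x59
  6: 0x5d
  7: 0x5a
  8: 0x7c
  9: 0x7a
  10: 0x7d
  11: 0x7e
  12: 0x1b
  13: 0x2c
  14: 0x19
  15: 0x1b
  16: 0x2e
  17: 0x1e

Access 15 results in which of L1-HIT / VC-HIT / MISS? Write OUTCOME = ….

OUTCOME = L1-HIT

#0 0x5e→b11/s1 MISS; vc=[]
#1 0x58→b11/s1 L1-HIT; vc=[]
#2 0x5f→b11/s1 L1-HIT; vc=[]
#3 0x59→b11/s1 L1-HIT; vc=[]
#4 0x5a→b11/s1 L1-HIT; vc=[]
#5 0x59→b11/s1 L1-HIT; vc=[]
#6 0x5d→b11/s1 L1-HIT; vc=[]
#7 0x5a→b11/s1 L1-HIT; vc=[]
#8 0x7c→b15/s1 MISS; vc=[11]
#9 0x7a→b15/s1 L1-HIT; vc=[11]
#10 0x7d→b15/s1 L1-HIT; vc=[11]
#11 0x7e→b15/s1 L1-HIT; vc=[11]
#12 0x1b→b3/s1 MISS; vc=[11,15]
#13 0x2c→b5/s1 MISS; vc=[11,15,3]
#14 0x19→b3/s1 VC-HIT; vc=[11,15,5]
#15 0x1b→b3/s1 L1-HIT; vc=[11,15,5]
#16 0x2e→b5/s1 VC-HIT; vc=[11,15,3]
#17 0x1e→b3/s1 VC-HIT; vc=[11,15,5]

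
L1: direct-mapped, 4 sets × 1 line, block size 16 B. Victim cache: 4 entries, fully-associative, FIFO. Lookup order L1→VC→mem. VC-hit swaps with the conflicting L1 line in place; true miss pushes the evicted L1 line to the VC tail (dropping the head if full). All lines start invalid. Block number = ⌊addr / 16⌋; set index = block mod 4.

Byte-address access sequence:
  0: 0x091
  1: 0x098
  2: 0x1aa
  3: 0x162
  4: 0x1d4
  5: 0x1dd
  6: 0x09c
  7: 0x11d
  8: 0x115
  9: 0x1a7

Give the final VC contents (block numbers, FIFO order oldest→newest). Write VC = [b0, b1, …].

VC = [22, 29, 9]

  [0] addr=0x91 blk=9 s=1: MISS | VC []
  [1] addr=0x98 blk=9 s=1: L1-HIT | VC []
  [2] addr=0x1aa blk=26 s=2: MISS | VC []
  [3] addr=0x162 blk=22 s=2: MISS | VC [26]
  [4] addr=0x1d4 blk=29 s=1: MISS | VC [26, 9]
  [5] addr=0x1dd blk=29 s=1: L1-HIT | VC [26, 9]
  [6] addr=0x9c blk=9 s=1: VC-HIT | VC [26, 29]
  [7] addr=0x11d blk=17 s=1: MISS | VC [26, 29, 9]
  [8] addr=0x115 blk=17 s=1: L1-HIT | VC [26, 29, 9]
  [9] addr=0x1a7 blk=26 s=2: VC-HIT | VC [22, 29, 9]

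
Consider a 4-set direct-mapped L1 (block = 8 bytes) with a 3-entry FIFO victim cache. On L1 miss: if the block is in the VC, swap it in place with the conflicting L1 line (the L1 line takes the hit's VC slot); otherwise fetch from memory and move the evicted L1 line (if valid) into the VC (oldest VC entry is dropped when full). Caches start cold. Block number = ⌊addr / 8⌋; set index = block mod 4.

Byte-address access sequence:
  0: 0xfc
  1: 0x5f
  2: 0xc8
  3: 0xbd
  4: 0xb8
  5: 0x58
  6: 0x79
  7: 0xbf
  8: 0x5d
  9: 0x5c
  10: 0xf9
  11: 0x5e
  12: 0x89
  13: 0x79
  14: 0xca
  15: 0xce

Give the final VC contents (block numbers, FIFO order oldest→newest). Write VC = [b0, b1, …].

#0 0xfc→b31/s3 MISS; vc=[]
#1 0x5f→b11/s3 MISS; vc=[31]
#2 0xc8→b25/s1 MISS; vc=[31]
#3 0xbd→b23/s3 MISS; vc=[31,11]
#4 0xb8→b23/s3 L1-HIT; vc=[31,11]
#5 0x58→b11/s3 VC-HIT; vc=[31,23]
#6 0x79→b15/s3 MISS; vc=[31,23,11]
#7 0xbf→b23/s3 VC-HIT; vc=[31,15,11]
#8 0x5d→b11/s3 VC-HIT; vc=[31,15,23]
#9 0x5c→b11/s3 L1-HIT; vc=[31,15,23]
#10 0xf9→b31/s3 VC-HIT; vc=[11,15,23]
#11 0x5e→b11/s3 VC-HIT; vc=[31,15,23]
#12 0x89→b17/s1 MISS; vc=[15,23,25]
#13 0x79→b15/s3 VC-HIT; vc=[11,23,25]
#14 0xca→b25/s1 VC-HIT; vc=[11,23,17]
#15 0xce→b25/s1 L1-HIT; vc=[11,23,17]

VC = [11, 23, 17]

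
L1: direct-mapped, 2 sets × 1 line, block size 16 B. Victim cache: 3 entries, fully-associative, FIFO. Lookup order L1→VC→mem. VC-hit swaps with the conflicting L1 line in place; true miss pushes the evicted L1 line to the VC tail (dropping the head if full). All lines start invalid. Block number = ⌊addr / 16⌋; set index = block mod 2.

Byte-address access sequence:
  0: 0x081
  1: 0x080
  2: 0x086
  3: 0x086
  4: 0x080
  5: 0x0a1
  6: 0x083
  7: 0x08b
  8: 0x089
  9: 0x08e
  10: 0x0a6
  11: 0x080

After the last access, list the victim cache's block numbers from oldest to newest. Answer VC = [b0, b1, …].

0: 0x81 (blk 8, set 0) → MISS  vc=[]
1: 0x80 (blk 8, set 0) → L1-HIT  vc=[]
2: 0x86 (blk 8, set 0) → L1-HIT  vc=[]
3: 0x86 (blk 8, set 0) → L1-HIT  vc=[]
4: 0x80 (blk 8, set 0) → L1-HIT  vc=[]
5: 0xa1 (blk 10, set 0) → MISS  vc=[8]
6: 0x83 (blk 8, set 0) → VC-HIT  vc=[10]
7: 0x8b (blk 8, set 0) → L1-HIT  vc=[10]
8: 0x89 (blk 8, set 0) → L1-HIT  vc=[10]
9: 0x8e (blk 8, set 0) → L1-HIT  vc=[10]
10: 0xa6 (blk 10, set 0) → VC-HIT  vc=[8]
11: 0x80 (blk 8, set 0) → VC-HIT  vc=[10]

VC = [10]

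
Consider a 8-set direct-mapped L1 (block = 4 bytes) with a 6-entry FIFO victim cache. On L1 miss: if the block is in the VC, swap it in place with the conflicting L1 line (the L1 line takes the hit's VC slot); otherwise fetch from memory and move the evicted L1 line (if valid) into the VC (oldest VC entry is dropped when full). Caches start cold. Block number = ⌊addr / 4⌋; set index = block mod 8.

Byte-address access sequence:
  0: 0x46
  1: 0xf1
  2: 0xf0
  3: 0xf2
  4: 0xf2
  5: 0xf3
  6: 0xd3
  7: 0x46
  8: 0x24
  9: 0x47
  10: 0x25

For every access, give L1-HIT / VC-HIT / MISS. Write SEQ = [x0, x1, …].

0: 0x46 (blk 17, set 1) → MISS  vc=[]
1: 0xf1 (blk 60, set 4) → MISS  vc=[]
2: 0xf0 (blk 60, set 4) → L1-HIT  vc=[]
3: 0xf2 (blk 60, set 4) → L1-HIT  vc=[]
4: 0xf2 (blk 60, set 4) → L1-HIT  vc=[]
5: 0xf3 (blk 60, set 4) → L1-HIT  vc=[]
6: 0xd3 (blk 52, set 4) → MISS  vc=[60]
7: 0x46 (blk 17, set 1) → L1-HIT  vc=[60]
8: 0x24 (blk 9, set 1) → MISS  vc=[60, 17]
9: 0x47 (blk 17, set 1) → VC-HIT  vc=[60, 9]
10: 0x25 (blk 9, set 1) → VC-HIT  vc=[60, 17]

SEQ = [MISS, MISS, L1-HIT, L1-HIT, L1-HIT, L1-HIT, MISS, L1-HIT, MISS, VC-HIT, VC-HIT]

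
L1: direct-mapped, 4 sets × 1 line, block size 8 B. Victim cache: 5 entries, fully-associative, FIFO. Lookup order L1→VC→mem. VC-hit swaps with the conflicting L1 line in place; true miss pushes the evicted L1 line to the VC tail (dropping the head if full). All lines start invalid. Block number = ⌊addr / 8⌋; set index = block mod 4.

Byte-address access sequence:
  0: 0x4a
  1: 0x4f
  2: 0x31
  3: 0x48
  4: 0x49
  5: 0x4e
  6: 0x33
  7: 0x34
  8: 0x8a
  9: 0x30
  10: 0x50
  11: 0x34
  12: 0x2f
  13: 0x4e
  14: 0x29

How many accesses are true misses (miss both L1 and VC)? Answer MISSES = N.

0: 0x4a (blk 9, set 1) → MISS  vc=[]
1: 0x4f (blk 9, set 1) → L1-HIT  vc=[]
2: 0x31 (blk 6, set 2) → MISS  vc=[]
3: 0x48 (blk 9, set 1) → L1-HIT  vc=[]
4: 0x49 (blk 9, set 1) → L1-HIT  vc=[]
5: 0x4e (blk 9, set 1) → L1-HIT  vc=[]
6: 0x33 (blk 6, set 2) → L1-HIT  vc=[]
7: 0x34 (blk 6, set 2) → L1-HIT  vc=[]
8: 0x8a (blk 17, set 1) → MISS  vc=[9]
9: 0x30 (blk 6, set 2) → L1-HIT  vc=[9]
10: 0x50 (blk 10, set 2) → MISS  vc=[9, 6]
11: 0x34 (blk 6, set 2) → VC-HIT  vc=[9, 10]
12: 0x2f (blk 5, set 1) → MISS  vc=[9, 10, 17]
13: 0x4e (blk 9, set 1) → VC-HIT  vc=[5, 10, 17]
14: 0x29 (blk 5, set 1) → VC-HIT  vc=[9, 10, 17]

MISSES = 5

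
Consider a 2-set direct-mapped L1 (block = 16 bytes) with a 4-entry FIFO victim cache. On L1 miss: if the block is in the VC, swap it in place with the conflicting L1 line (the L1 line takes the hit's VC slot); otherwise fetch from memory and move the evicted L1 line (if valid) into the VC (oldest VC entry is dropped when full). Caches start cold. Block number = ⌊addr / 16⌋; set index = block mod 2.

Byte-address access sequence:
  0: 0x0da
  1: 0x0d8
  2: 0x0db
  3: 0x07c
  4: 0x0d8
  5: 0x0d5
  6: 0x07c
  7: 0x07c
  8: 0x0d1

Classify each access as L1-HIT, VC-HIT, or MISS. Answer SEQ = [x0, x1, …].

SEQ = [MISS, L1-HIT, L1-HIT, MISS, VC-HIT, L1-HIT, VC-HIT, L1-HIT, VC-HIT]

  [0] addr=0xda blk=13 s=1: MISS | VC []
  [1] addr=0xd8 blk=13 s=1: L1-HIT | VC []
  [2] addr=0xdb blk=13 s=1: L1-HIT | VC []
  [3] addr=0x7c blk=7 s=1: MISS | VC [13]
  [4] addr=0xd8 blk=13 s=1: VC-HIT | VC [7]
  [5] addr=0xd5 blk=13 s=1: L1-HIT | VC [7]
  [6] addr=0x7c blk=7 s=1: VC-HIT | VC [13]
  [7] addr=0x7c blk=7 s=1: L1-HIT | VC [13]
  [8] addr=0xd1 blk=13 s=1: VC-HIT | VC [7]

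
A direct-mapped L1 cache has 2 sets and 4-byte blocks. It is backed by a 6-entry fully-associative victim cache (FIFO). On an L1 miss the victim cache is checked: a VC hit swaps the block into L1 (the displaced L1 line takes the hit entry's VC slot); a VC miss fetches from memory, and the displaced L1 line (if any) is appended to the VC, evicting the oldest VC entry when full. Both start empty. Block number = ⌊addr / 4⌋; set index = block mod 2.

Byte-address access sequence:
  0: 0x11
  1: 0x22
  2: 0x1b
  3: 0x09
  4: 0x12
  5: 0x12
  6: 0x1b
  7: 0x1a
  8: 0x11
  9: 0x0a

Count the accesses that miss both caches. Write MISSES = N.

MISSES = 4

  [0] addr=0x11 blk=4 s=0: MISS | VC []
  [1] addr=0x22 blk=8 s=0: MISS | VC [4]
  [2] addr=0x1b blk=6 s=0: MISS | VC [4, 8]
  [3] addr=0x9 blk=2 s=0: MISS | VC [4, 8, 6]
  [4] addr=0x12 blk=4 s=0: VC-HIT | VC [2, 8, 6]
  [5] addr=0x12 blk=4 s=0: L1-HIT | VC [2, 8, 6]
  [6] addr=0x1b blk=6 s=0: VC-HIT | VC [2, 8, 4]
  [7] addr=0x1a blk=6 s=0: L1-HIT | VC [2, 8, 4]
  [8] addr=0x11 blk=4 s=0: VC-HIT | VC [2, 8, 6]
  [9] addr=0xa blk=2 s=0: VC-HIT | VC [4, 8, 6]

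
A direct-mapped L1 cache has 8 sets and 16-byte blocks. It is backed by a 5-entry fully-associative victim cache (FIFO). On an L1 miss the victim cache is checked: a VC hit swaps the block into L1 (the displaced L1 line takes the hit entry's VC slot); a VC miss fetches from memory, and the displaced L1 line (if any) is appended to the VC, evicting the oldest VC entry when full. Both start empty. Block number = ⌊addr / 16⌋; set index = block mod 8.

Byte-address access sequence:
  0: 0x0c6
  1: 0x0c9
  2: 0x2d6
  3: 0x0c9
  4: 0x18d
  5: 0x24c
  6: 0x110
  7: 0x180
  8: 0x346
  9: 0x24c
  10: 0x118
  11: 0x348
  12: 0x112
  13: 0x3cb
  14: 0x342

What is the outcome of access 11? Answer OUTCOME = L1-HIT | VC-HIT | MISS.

#0 0xc6→b12/s4 MISS; vc=[]
#1 0xc9→b12/s4 L1-HIT; vc=[]
#2 0x2d6→b45/s5 MISS; vc=[]
#3 0xc9→b12/s4 L1-HIT; vc=[]
#4 0x18d→b24/s0 MISS; vc=[]
#5 0x24c→b36/s4 MISS; vc=[12]
#6 0x110→b17/s1 MISS; vc=[12]
#7 0x180→b24/s0 L1-HIT; vc=[12]
#8 0x346→b52/s4 MISS; vc=[12,36]
#9 0x24c→b36/s4 VC-HIT; vc=[12,52]
#10 0x118→b17/s1 L1-HIT; vc=[12,52]
#11 0x348→b52/s4 VC-HIT; vc=[12,36]
#12 0x112→b17/s1 L1-HIT; vc=[12,36]
#13 0x3cb→b60/s4 MISS; vc=[12,36,52]
#14 0x342→b52/s4 VC-HIT; vc=[12,36,60]

OUTCOME = VC-HIT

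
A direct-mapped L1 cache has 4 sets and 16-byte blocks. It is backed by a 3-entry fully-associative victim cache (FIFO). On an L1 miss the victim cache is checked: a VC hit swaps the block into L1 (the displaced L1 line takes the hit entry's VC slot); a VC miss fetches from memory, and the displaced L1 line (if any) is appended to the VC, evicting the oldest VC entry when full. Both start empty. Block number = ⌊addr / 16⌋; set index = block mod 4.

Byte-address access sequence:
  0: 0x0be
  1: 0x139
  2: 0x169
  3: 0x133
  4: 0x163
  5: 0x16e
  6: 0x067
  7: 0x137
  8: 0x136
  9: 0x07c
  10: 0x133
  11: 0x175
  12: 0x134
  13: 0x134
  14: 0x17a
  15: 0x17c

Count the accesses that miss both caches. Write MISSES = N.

  [0] addr=0xbe blk=11 s=3: MISS | VC []
  [1] addr=0x139 blk=19 s=3: MISS | VC [11]
  [2] addr=0x169 blk=22 s=2: MISS | VC [11]
  [3] addr=0x133 blk=19 s=3: L1-HIT | VC [11]
  [4] addr=0x163 blk=22 s=2: L1-HIT | VC [11]
  [5] addr=0x16e blk=22 s=2: L1-HIT | VC [11]
  [6] addr=0x67 blk=6 s=2: MISS | VC [11, 22]
  [7] addr=0x137 blk=19 s=3: L1-HIT | VC [11, 22]
  [8] addr=0x136 blk=19 s=3: L1-HIT | VC [11, 22]
  [9] addr=0x7c blk=7 s=3: MISS | VC [11, 22, 19]
  [10] addr=0x133 blk=19 s=3: VC-HIT | VC [11, 22, 7]
  [11] addr=0x175 blk=23 s=3: MISS | VC [22, 7, 19]
  [12] addr=0x134 blk=19 s=3: VC-HIT | VC [22, 7, 23]
  [13] addr=0x134 blk=19 s=3: L1-HIT | VC [22, 7, 23]
  [14] addr=0x17a blk=23 s=3: VC-HIT | VC [22, 7, 19]
  [15] addr=0x17c blk=23 s=3: L1-HIT | VC [22, 7, 19]

MISSES = 6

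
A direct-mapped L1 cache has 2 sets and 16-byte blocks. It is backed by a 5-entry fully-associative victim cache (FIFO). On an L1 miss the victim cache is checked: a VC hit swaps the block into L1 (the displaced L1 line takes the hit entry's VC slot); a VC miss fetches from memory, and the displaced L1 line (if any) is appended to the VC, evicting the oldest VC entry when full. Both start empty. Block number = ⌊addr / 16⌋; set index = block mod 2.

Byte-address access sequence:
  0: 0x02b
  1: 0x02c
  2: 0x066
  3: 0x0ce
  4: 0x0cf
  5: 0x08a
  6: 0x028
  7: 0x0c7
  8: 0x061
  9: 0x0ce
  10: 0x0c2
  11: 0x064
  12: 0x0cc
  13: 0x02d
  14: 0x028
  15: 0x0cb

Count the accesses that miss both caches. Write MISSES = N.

0: 0x2b (blk 2, set 0) → MISS  vc=[]
1: 0x2c (blk 2, set 0) → L1-HIT  vc=[]
2: 0x66 (blk 6, set 0) → MISS  vc=[2]
3: 0xce (blk 12, set 0) → MISS  vc=[2, 6]
4: 0xcf (blk 12, set 0) → L1-HIT  vc=[2, 6]
5: 0x8a (blk 8, set 0) → MISS  vc=[2, 6, 12]
6: 0x28 (blk 2, set 0) → VC-HIT  vc=[8, 6, 12]
7: 0xc7 (blk 12, set 0) → VC-HIT  vc=[8, 6, 2]
8: 0x61 (blk 6, set 0) → VC-HIT  vc=[8, 12, 2]
9: 0xce (blk 12, set 0) → VC-HIT  vc=[8, 6, 2]
10: 0xc2 (blk 12, set 0) → L1-HIT  vc=[8, 6, 2]
11: 0x64 (blk 6, set 0) → VC-HIT  vc=[8, 12, 2]
12: 0xcc (blk 12, set 0) → VC-HIT  vc=[8, 6, 2]
13: 0x2d (blk 2, set 0) → VC-HIT  vc=[8, 6, 12]
14: 0x28 (blk 2, set 0) → L1-HIT  vc=[8, 6, 12]
15: 0xcb (blk 12, set 0) → VC-HIT  vc=[8, 6, 2]

MISSES = 4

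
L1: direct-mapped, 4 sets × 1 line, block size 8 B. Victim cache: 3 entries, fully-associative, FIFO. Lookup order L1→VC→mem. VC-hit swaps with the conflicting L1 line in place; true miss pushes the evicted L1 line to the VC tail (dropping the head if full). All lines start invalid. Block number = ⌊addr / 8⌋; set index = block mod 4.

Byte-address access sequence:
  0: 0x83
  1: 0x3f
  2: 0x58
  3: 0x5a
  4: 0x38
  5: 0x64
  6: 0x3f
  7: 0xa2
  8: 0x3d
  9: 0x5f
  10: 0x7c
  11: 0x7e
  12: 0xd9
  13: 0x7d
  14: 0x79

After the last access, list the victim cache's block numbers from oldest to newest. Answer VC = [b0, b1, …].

0: 0x83 (blk 16, set 0) → MISS  vc=[]
1: 0x3f (blk 7, set 3) → MISS  vc=[]
2: 0x58 (blk 11, set 3) → MISS  vc=[7]
3: 0x5a (blk 11, set 3) → L1-HIT  vc=[7]
4: 0x38 (blk 7, set 3) → VC-HIT  vc=[11]
5: 0x64 (blk 12, set 0) → MISS  vc=[11, 16]
6: 0x3f (blk 7, set 3) → L1-HIT  vc=[11, 16]
7: 0xa2 (blk 20, set 0) → MISS  vc=[11, 16, 12]
8: 0x3d (blk 7, set 3) → L1-HIT  vc=[11, 16, 12]
9: 0x5f (blk 11, set 3) → VC-HIT  vc=[7, 16, 12]
10: 0x7c (blk 15, set 3) → MISS  vc=[16, 12, 11]
11: 0x7e (blk 15, set 3) → L1-HIT  vc=[16, 12, 11]
12: 0xd9 (blk 27, set 3) → MISS  vc=[12, 11, 15]
13: 0x7d (blk 15, set 3) → VC-HIT  vc=[12, 11, 27]
14: 0x79 (blk 15, set 3) → L1-HIT  vc=[12, 11, 27]

VC = [12, 11, 27]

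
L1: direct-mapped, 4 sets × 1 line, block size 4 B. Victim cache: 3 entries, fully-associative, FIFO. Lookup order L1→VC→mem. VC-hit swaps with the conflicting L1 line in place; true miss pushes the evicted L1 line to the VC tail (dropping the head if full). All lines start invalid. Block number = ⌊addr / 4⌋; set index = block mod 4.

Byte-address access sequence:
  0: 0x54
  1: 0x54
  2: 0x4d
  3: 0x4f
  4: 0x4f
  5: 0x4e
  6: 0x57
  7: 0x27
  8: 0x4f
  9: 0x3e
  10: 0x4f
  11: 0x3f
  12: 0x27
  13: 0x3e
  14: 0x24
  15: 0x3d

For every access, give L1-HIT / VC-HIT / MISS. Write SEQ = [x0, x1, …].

0: 0x54 (blk 21, set 1) → MISS  vc=[]
1: 0x54 (blk 21, set 1) → L1-HIT  vc=[]
2: 0x4d (blk 19, set 3) → MISS  vc=[]
3: 0x4f (blk 19, set 3) → L1-HIT  vc=[]
4: 0x4f (blk 19, set 3) → L1-HIT  vc=[]
5: 0x4e (blk 19, set 3) → L1-HIT  vc=[]
6: 0x57 (blk 21, set 1) → L1-HIT  vc=[]
7: 0x27 (blk 9, set 1) → MISS  vc=[21]
8: 0x4f (blk 19, set 3) → L1-HIT  vc=[21]
9: 0x3e (blk 15, set 3) → MISS  vc=[21, 19]
10: 0x4f (blk 19, set 3) → VC-HIT  vc=[21, 15]
11: 0x3f (blk 15, set 3) → VC-HIT  vc=[21, 19]
12: 0x27 (blk 9, set 1) → L1-HIT  vc=[21, 19]
13: 0x3e (blk 15, set 3) → L1-HIT  vc=[21, 19]
14: 0x24 (blk 9, set 1) → L1-HIT  vc=[21, 19]
15: 0x3d (blk 15, set 3) → L1-HIT  vc=[21, 19]

SEQ = [MISS, L1-HIT, MISS, L1-HIT, L1-HIT, L1-HIT, L1-HIT, MISS, L1-HIT, MISS, VC-HIT, VC-HIT, L1-HIT, L1-HIT, L1-HIT, L1-HIT]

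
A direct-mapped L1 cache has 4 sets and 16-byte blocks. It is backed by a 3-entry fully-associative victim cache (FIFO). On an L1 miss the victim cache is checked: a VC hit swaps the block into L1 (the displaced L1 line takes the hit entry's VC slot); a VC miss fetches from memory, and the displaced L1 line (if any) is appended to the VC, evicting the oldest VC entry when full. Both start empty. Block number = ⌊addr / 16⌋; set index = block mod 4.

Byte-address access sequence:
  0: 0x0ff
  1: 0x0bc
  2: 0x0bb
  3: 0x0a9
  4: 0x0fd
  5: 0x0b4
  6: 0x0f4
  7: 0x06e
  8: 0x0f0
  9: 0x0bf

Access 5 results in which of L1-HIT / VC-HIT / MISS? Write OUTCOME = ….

OUTCOME = VC-HIT

  [0] addr=0xff blk=15 s=3: MISS | VC []
  [1] addr=0xbc blk=11 s=3: MISS | VC [15]
  [2] addr=0xbb blk=11 s=3: L1-HIT | VC [15]
  [3] addr=0xa9 blk=10 s=2: MISS | VC [15]
  [4] addr=0xfd blk=15 s=3: VC-HIT | VC [11]
  [5] addr=0xb4 blk=11 s=3: VC-HIT | VC [15]
  [6] addr=0xf4 blk=15 s=3: VC-HIT | VC [11]
  [7] addr=0x6e blk=6 s=2: MISS | VC [11, 10]
  [8] addr=0xf0 blk=15 s=3: L1-HIT | VC [11, 10]
  [9] addr=0xbf blk=11 s=3: VC-HIT | VC [15, 10]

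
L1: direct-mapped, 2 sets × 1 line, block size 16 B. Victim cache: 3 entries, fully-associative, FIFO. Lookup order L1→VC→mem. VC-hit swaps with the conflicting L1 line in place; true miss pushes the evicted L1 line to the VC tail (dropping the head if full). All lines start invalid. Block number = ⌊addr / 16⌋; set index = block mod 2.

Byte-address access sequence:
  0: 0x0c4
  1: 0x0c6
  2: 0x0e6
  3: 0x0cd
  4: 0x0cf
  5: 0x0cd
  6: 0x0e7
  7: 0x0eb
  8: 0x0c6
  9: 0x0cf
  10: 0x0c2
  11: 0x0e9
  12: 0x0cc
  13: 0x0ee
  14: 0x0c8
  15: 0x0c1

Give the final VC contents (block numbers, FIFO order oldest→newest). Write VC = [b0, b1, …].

  [0] addr=0xc4 blk=12 s=0: MISS | VC []
  [1] addr=0xc6 blk=12 s=0: L1-HIT | VC []
  [2] addr=0xe6 blk=14 s=0: MISS | VC [12]
  [3] addr=0xcd blk=12 s=0: VC-HIT | VC [14]
  [4] addr=0xcf blk=12 s=0: L1-HIT | VC [14]
  [5] addr=0xcd blk=12 s=0: L1-HIT | VC [14]
  [6] addr=0xe7 blk=14 s=0: VC-HIT | VC [12]
  [7] addr=0xeb blk=14 s=0: L1-HIT | VC [12]
  [8] addr=0xc6 blk=12 s=0: VC-HIT | VC [14]
  [9] addr=0xcf blk=12 s=0: L1-HIT | VC [14]
  [10] addr=0xc2 blk=12 s=0: L1-HIT | VC [14]
  [11] addr=0xe9 blk=14 s=0: VC-HIT | VC [12]
  [12] addr=0xcc blk=12 s=0: VC-HIT | VC [14]
  [13] addr=0xee blk=14 s=0: VC-HIT | VC [12]
  [14] addr=0xc8 blk=12 s=0: VC-HIT | VC [14]
  [15] addr=0xc1 blk=12 s=0: L1-HIT | VC [14]

VC = [14]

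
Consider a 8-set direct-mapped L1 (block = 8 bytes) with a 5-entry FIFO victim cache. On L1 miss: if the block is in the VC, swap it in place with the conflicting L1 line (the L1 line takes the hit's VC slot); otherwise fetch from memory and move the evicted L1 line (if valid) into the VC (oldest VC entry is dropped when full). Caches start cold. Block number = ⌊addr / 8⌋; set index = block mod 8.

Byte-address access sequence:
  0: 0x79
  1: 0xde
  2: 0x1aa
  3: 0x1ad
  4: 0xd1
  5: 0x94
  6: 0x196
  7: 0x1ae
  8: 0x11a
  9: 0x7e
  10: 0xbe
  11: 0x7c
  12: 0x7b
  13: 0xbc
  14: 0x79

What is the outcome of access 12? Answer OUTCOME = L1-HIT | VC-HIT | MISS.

OUTCOME = L1-HIT

#0 0x79→b15/s7 MISS; vc=[]
#1 0xde→b27/s3 MISS; vc=[]
#2 0x1aa→b53/s5 MISS; vc=[]
#3 0x1ad→b53/s5 L1-HIT; vc=[]
#4 0xd1→b26/s2 MISS; vc=[]
#5 0x94→b18/s2 MISS; vc=[26]
#6 0x196→b50/s2 MISS; vc=[26,18]
#7 0x1ae→b53/s5 L1-HIT; vc=[26,18]
#8 0x11a→b35/s3 MISS; vc=[26,18,27]
#9 0x7e→b15/s7 L1-HIT; vc=[26,18,27]
#10 0xbe→b23/s7 MISS; vc=[26,18,27,15]
#11 0x7c→b15/s7 VC-HIT; vc=[26,18,27,23]
#12 0x7b→b15/s7 L1-HIT; vc=[26,18,27,23]
#13 0xbc→b23/s7 VC-HIT; vc=[26,18,27,15]
#14 0x79→b15/s7 VC-HIT; vc=[26,18,27,23]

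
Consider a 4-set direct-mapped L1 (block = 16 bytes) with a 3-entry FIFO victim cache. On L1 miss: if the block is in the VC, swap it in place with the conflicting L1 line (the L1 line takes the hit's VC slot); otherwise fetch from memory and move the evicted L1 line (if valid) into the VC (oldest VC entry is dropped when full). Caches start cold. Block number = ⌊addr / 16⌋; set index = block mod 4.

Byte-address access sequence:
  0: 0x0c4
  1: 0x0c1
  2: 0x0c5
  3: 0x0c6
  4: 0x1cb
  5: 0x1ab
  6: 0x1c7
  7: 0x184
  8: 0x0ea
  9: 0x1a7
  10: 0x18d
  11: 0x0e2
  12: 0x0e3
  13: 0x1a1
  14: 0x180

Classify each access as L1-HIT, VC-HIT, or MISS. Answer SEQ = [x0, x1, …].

SEQ = [MISS, L1-HIT, L1-HIT, L1-HIT, MISS, MISS, L1-HIT, MISS, MISS, VC-HIT, L1-HIT, VC-HIT, L1-HIT, VC-HIT, L1-HIT]

#0 0xc4→b12/s0 MISS; vc=[]
#1 0xc1→b12/s0 L1-HIT; vc=[]
#2 0xc5→b12/s0 L1-HIT; vc=[]
#3 0xc6→b12/s0 L1-HIT; vc=[]
#4 0x1cb→b28/s0 MISS; vc=[12]
#5 0x1ab→b26/s2 MISS; vc=[12]
#6 0x1c7→b28/s0 L1-HIT; vc=[12]
#7 0x184→b24/s0 MISS; vc=[12,28]
#8 0xea→b14/s2 MISS; vc=[12,28,26]
#9 0x1a7→b26/s2 VC-HIT; vc=[12,28,14]
#10 0x18d→b24/s0 L1-HIT; vc=[12,28,14]
#11 0xe2→b14/s2 VC-HIT; vc=[12,28,26]
#12 0xe3→b14/s2 L1-HIT; vc=[12,28,26]
#13 0x1a1→b26/s2 VC-HIT; vc=[12,28,14]
#14 0x180→b24/s0 L1-HIT; vc=[12,28,14]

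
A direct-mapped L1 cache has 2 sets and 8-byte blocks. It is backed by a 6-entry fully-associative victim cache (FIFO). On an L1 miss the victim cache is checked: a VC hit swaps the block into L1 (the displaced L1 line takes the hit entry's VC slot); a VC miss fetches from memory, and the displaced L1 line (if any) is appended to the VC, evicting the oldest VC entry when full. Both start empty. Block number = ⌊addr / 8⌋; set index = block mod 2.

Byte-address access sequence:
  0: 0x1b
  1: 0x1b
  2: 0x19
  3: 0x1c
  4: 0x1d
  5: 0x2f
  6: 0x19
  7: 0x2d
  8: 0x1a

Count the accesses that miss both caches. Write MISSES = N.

MISSES = 2

  [0] addr=0x1b blk=3 s=1: MISS | VC []
  [1] addr=0x1b blk=3 s=1: L1-HIT | VC []
  [2] addr=0x19 blk=3 s=1: L1-HIT | VC []
  [3] addr=0x1c blk=3 s=1: L1-HIT | VC []
  [4] addr=0x1d blk=3 s=1: L1-HIT | VC []
  [5] addr=0x2f blk=5 s=1: MISS | VC [3]
  [6] addr=0x19 blk=3 s=1: VC-HIT | VC [5]
  [7] addr=0x2d blk=5 s=1: VC-HIT | VC [3]
  [8] addr=0x1a blk=3 s=1: VC-HIT | VC [5]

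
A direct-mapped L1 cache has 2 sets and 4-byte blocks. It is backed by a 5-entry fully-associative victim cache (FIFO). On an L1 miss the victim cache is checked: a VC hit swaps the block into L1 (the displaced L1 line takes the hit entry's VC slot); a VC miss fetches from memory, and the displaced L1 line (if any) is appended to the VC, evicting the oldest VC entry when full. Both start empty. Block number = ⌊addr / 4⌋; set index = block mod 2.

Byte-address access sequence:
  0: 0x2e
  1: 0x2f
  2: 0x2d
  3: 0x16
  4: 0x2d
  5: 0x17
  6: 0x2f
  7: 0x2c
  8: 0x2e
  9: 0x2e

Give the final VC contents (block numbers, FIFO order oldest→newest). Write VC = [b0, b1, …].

#0 0x2e→b11/s1 MISS; vc=[]
#1 0x2f→b11/s1 L1-HIT; vc=[]
#2 0x2d→b11/s1 L1-HIT; vc=[]
#3 0x16→b5/s1 MISS; vc=[11]
#4 0x2d→b11/s1 VC-HIT; vc=[5]
#5 0x17→b5/s1 VC-HIT; vc=[11]
#6 0x2f→b11/s1 VC-HIT; vc=[5]
#7 0x2c→b11/s1 L1-HIT; vc=[5]
#8 0x2e→b11/s1 L1-HIT; vc=[5]
#9 0x2e→b11/s1 L1-HIT; vc=[5]

VC = [5]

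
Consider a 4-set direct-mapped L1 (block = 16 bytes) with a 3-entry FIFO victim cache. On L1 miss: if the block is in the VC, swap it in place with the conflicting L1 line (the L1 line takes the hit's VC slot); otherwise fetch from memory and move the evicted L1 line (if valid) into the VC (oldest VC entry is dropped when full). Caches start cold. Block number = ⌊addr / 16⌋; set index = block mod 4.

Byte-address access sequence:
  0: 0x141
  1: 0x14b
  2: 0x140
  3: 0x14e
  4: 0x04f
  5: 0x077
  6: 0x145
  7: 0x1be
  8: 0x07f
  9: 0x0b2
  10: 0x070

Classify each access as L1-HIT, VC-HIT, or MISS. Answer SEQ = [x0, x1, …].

SEQ = [MISS, L1-HIT, L1-HIT, L1-HIT, MISS, MISS, VC-HIT, MISS, VC-HIT, MISS, VC-HIT]

  [0] addr=0x141 blk=20 s=0: MISS | VC []
  [1] addr=0x14b blk=20 s=0: L1-HIT | VC []
  [2] addr=0x140 blk=20 s=0: L1-HIT | VC []
  [3] addr=0x14e blk=20 s=0: L1-HIT | VC []
  [4] addr=0x4f blk=4 s=0: MISS | VC [20]
  [5] addr=0x77 blk=7 s=3: MISS | VC [20]
  [6] addr=0x145 blk=20 s=0: VC-HIT | VC [4]
  [7] addr=0x1be blk=27 s=3: MISS | VC [4, 7]
  [8] addr=0x7f blk=7 s=3: VC-HIT | VC [4, 27]
  [9] addr=0xb2 blk=11 s=3: MISS | VC [4, 27, 7]
  [10] addr=0x70 blk=7 s=3: VC-HIT | VC [4, 27, 11]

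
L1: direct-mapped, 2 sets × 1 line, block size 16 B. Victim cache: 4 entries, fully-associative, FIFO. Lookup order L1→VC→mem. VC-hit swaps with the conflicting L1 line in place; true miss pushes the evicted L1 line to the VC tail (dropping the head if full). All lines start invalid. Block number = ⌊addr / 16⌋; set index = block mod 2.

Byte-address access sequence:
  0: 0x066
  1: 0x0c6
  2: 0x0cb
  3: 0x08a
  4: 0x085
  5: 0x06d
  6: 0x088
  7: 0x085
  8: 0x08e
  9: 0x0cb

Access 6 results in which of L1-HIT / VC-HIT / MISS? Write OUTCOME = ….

0: 0x66 (blk 6, set 0) → MISS  vc=[]
1: 0xc6 (blk 12, set 0) → MISS  vc=[6]
2: 0xcb (blk 12, set 0) → L1-HIT  vc=[6]
3: 0x8a (blk 8, set 0) → MISS  vc=[6, 12]
4: 0x85 (blk 8, set 0) → L1-HIT  vc=[6, 12]
5: 0x6d (blk 6, set 0) → VC-HIT  vc=[8, 12]
6: 0x88 (blk 8, set 0) → VC-HIT  vc=[6, 12]
7: 0x85 (blk 8, set 0) → L1-HIT  vc=[6, 12]
8: 0x8e (blk 8, set 0) → L1-HIT  vc=[6, 12]
9: 0xcb (blk 12, set 0) → VC-HIT  vc=[6, 8]

OUTCOME = VC-HIT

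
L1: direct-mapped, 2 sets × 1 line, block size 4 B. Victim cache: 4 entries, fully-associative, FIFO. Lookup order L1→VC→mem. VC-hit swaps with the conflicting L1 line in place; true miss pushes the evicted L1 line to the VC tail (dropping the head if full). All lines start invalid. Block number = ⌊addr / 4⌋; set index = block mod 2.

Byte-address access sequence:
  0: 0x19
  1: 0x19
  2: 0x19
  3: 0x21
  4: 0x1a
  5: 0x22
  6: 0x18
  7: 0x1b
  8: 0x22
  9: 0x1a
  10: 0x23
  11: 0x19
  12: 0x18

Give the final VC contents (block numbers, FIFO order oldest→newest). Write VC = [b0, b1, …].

VC = [8]

0: 0x19 (blk 6, set 0) → MISS  vc=[]
1: 0x19 (blk 6, set 0) → L1-HIT  vc=[]
2: 0x19 (blk 6, set 0) → L1-HIT  vc=[]
3: 0x21 (blk 8, set 0) → MISS  vc=[6]
4: 0x1a (blk 6, set 0) → VC-HIT  vc=[8]
5: 0x22 (blk 8, set 0) → VC-HIT  vc=[6]
6: 0x18 (blk 6, set 0) → VC-HIT  vc=[8]
7: 0x1b (blk 6, set 0) → L1-HIT  vc=[8]
8: 0x22 (blk 8, set 0) → VC-HIT  vc=[6]
9: 0x1a (blk 6, set 0) → VC-HIT  vc=[8]
10: 0x23 (blk 8, set 0) → VC-HIT  vc=[6]
11: 0x19 (blk 6, set 0) → VC-HIT  vc=[8]
12: 0x18 (blk 6, set 0) → L1-HIT  vc=[8]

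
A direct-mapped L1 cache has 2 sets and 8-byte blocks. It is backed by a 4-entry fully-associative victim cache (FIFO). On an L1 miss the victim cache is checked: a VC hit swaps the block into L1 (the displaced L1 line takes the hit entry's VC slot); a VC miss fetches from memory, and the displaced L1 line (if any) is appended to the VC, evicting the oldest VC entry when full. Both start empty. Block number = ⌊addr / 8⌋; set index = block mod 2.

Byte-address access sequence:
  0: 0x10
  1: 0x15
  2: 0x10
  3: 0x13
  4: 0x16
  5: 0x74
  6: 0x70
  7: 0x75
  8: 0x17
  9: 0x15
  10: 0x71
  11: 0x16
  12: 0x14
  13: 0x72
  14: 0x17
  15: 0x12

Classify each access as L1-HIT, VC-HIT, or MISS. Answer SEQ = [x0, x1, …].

#0 0x10→b2/s0 MISS; vc=[]
#1 0x15→b2/s0 L1-HIT; vc=[]
#2 0x10→b2/s0 L1-HIT; vc=[]
#3 0x13→b2/s0 L1-HIT; vc=[]
#4 0x16→b2/s0 L1-HIT; vc=[]
#5 0x74→b14/s0 MISS; vc=[2]
#6 0x70→b14/s0 L1-HIT; vc=[2]
#7 0x75→b14/s0 L1-HIT; vc=[2]
#8 0x17→b2/s0 VC-HIT; vc=[14]
#9 0x15→b2/s0 L1-HIT; vc=[14]
#10 0x71→b14/s0 VC-HIT; vc=[2]
#11 0x16→b2/s0 VC-HIT; vc=[14]
#12 0x14→b2/s0 L1-HIT; vc=[14]
#13 0x72→b14/s0 VC-HIT; vc=[2]
#14 0x17→b2/s0 VC-HIT; vc=[14]
#15 0x12→b2/s0 L1-HIT; vc=[14]

SEQ = [MISS, L1-HIT, L1-HIT, L1-HIT, L1-HIT, MISS, L1-HIT, L1-HIT, VC-HIT, L1-HIT, VC-HIT, VC-HIT, L1-HIT, VC-HIT, VC-HIT, L1-HIT]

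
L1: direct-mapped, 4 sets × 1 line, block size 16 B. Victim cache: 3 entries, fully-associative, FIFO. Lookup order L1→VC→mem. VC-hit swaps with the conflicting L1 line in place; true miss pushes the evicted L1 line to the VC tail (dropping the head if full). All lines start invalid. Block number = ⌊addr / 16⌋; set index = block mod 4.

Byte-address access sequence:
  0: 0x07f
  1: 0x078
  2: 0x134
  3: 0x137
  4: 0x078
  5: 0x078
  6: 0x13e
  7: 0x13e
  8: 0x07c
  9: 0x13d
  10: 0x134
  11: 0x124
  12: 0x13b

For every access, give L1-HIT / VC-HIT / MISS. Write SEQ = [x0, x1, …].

#0 0x7f→b7/s3 MISS; vc=[]
#1 0x78→b7/s3 L1-HIT; vc=[]
#2 0x134→b19/s3 MISS; vc=[7]
#3 0x137→b19/s3 L1-HIT; vc=[7]
#4 0x78→b7/s3 VC-HIT; vc=[19]
#5 0x78→b7/s3 L1-HIT; vc=[19]
#6 0x13e→b19/s3 VC-HIT; vc=[7]
#7 0x13e→b19/s3 L1-HIT; vc=[7]
#8 0x7c→b7/s3 VC-HIT; vc=[19]
#9 0x13d→b19/s3 VC-HIT; vc=[7]
#10 0x134→b19/s3 L1-HIT; vc=[7]
#11 0x124→b18/s2 MISS; vc=[7]
#12 0x13b→b19/s3 L1-HIT; vc=[7]

SEQ = [MISS, L1-HIT, MISS, L1-HIT, VC-HIT, L1-HIT, VC-HIT, L1-HIT, VC-HIT, VC-HIT, L1-HIT, MISS, L1-HIT]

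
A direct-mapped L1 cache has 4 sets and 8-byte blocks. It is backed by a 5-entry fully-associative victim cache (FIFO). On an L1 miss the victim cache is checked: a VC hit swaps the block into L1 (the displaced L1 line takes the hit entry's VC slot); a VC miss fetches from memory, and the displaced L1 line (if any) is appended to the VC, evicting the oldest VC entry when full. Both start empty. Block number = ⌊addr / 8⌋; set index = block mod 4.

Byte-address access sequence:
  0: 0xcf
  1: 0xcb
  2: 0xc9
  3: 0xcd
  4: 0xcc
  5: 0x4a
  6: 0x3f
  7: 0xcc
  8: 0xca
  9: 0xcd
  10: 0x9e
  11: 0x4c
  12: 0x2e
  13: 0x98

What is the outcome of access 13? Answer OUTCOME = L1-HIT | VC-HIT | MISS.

#0 0xcf→b25/s1 MISS; vc=[]
#1 0xcb→b25/s1 L1-HIT; vc=[]
#2 0xc9→b25/s1 L1-HIT; vc=[]
#3 0xcd→b25/s1 L1-HIT; vc=[]
#4 0xcc→b25/s1 L1-HIT; vc=[]
#5 0x4a→b9/s1 MISS; vc=[25]
#6 0x3f→b7/s3 MISS; vc=[25]
#7 0xcc→b25/s1 VC-HIT; vc=[9]
#8 0xca→b25/s1 L1-HIT; vc=[9]
#9 0xcd→b25/s1 L1-HIT; vc=[9]
#10 0x9e→b19/s3 MISS; vc=[9,7]
#11 0x4c→b9/s1 VC-HIT; vc=[25,7]
#12 0x2e→b5/s1 MISS; vc=[25,7,9]
#13 0x98→b19/s3 L1-HIT; vc=[25,7,9]

OUTCOME = L1-HIT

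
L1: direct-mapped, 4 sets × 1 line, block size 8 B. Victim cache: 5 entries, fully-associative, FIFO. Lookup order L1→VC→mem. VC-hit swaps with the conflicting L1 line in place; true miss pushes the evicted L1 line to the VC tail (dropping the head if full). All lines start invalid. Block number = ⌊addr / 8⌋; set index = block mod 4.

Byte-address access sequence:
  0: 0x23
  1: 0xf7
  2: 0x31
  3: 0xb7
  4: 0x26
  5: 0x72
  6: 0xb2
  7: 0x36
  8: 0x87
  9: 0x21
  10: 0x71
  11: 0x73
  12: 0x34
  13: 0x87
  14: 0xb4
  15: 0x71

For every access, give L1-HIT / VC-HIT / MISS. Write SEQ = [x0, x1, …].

  [0] addr=0x23 blk=4 s=0: MISS | VC []
  [1] addr=0xf7 blk=30 s=2: MISS | VC []
  [2] addr=0x31 blk=6 s=2: MISS | VC [30]
  [3] addr=0xb7 blk=22 s=2: MISS | VC [30, 6]
  [4] addr=0x26 blk=4 s=0: L1-HIT | VC [30, 6]
  [5] addr=0x72 blk=14 s=2: MISS | VC [30, 6, 22]
  [6] addr=0xb2 blk=22 s=2: VC-HIT | VC [30, 6, 14]
  [7] addr=0x36 blk=6 s=2: VC-HIT | VC [30, 22, 14]
  [8] addr=0x87 blk=16 s=0: MISS | VC [30, 22, 14, 4]
  [9] addr=0x21 blk=4 s=0: VC-HIT | VC [30, 22, 14, 16]
  [10] addr=0x71 blk=14 s=2: VC-HIT | VC [30, 22, 6, 16]
  [11] addr=0x73 blk=14 s=2: L1-HIT | VC [30, 22, 6, 16]
  [12] addr=0x34 blk=6 s=2: VC-HIT | VC [30, 22, 14, 16]
  [13] addr=0x87 blk=16 s=0: VC-HIT | VC [30, 22, 14, 4]
  [14] addr=0xb4 blk=22 s=2: VC-HIT | VC [30, 6, 14, 4]
  [15] addr=0x71 blk=14 s=2: VC-HIT | VC [30, 6, 22, 4]

SEQ = [MISS, MISS, MISS, MISS, L1-HIT, MISS, VC-HIT, VC-HIT, MISS, VC-HIT, VC-HIT, L1-HIT, VC-HIT, VC-HIT, VC-HIT, VC-HIT]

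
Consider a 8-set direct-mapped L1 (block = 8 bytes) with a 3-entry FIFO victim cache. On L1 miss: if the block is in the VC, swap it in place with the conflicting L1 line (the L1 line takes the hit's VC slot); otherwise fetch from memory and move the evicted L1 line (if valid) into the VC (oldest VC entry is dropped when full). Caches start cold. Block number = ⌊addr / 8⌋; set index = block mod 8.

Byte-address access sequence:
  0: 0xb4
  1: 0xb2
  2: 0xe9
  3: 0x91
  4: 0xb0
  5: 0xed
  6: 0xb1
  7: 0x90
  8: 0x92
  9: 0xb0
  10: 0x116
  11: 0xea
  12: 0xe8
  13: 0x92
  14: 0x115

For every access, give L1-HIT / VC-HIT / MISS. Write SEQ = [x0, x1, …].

SEQ = [MISS, L1-HIT, MISS, MISS, L1-HIT, L1-HIT, L1-HIT, L1-HIT, L1-HIT, L1-HIT, MISS, L1-HIT, L1-HIT, VC-HIT, VC-HIT]

0: 0xb4 (blk 22, set 6) → MISS  vc=[]
1: 0xb2 (blk 22, set 6) → L1-HIT  vc=[]
2: 0xe9 (blk 29, set 5) → MISS  vc=[]
3: 0x91 (blk 18, set 2) → MISS  vc=[]
4: 0xb0 (blk 22, set 6) → L1-HIT  vc=[]
5: 0xed (blk 29, set 5) → L1-HIT  vc=[]
6: 0xb1 (blk 22, set 6) → L1-HIT  vc=[]
7: 0x90 (blk 18, set 2) → L1-HIT  vc=[]
8: 0x92 (blk 18, set 2) → L1-HIT  vc=[]
9: 0xb0 (blk 22, set 6) → L1-HIT  vc=[]
10: 0x116 (blk 34, set 2) → MISS  vc=[18]
11: 0xea (blk 29, set 5) → L1-HIT  vc=[18]
12: 0xe8 (blk 29, set 5) → L1-HIT  vc=[18]
13: 0x92 (blk 18, set 2) → VC-HIT  vc=[34]
14: 0x115 (blk 34, set 2) → VC-HIT  vc=[18]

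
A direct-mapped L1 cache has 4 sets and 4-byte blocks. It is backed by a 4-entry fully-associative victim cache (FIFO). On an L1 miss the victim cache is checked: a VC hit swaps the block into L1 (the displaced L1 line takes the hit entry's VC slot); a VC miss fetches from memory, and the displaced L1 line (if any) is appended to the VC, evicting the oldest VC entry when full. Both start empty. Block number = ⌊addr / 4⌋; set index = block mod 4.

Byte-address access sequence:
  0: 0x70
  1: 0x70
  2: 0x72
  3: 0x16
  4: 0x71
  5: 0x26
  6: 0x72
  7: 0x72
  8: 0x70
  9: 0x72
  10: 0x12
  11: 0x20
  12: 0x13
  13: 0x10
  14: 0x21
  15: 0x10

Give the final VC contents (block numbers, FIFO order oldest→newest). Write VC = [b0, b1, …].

0: 0x70 (blk 28, set 0) → MISS  vc=[]
1: 0x70 (blk 28, set 0) → L1-HIT  vc=[]
2: 0x72 (blk 28, set 0) → L1-HIT  vc=[]
3: 0x16 (blk 5, set 1) → MISS  vc=[]
4: 0x71 (blk 28, set 0) → L1-HIT  vc=[]
5: 0x26 (blk 9, set 1) → MISS  vc=[5]
6: 0x72 (blk 28, set 0) → L1-HIT  vc=[5]
7: 0x72 (blk 28, set 0) → L1-HIT  vc=[5]
8: 0x70 (blk 28, set 0) → L1-HIT  vc=[5]
9: 0x72 (blk 28, set 0) → L1-HIT  vc=[5]
10: 0x12 (blk 4, set 0) → MISS  vc=[5, 28]
11: 0x20 (blk 8, set 0) → MISS  vc=[5, 28, 4]
12: 0x13 (blk 4, set 0) → VC-HIT  vc=[5, 28, 8]
13: 0x10 (blk 4, set 0) → L1-HIT  vc=[5, 28, 8]
14: 0x21 (blk 8, set 0) → VC-HIT  vc=[5, 28, 4]
15: 0x10 (blk 4, set 0) → VC-HIT  vc=[5, 28, 8]

VC = [5, 28, 8]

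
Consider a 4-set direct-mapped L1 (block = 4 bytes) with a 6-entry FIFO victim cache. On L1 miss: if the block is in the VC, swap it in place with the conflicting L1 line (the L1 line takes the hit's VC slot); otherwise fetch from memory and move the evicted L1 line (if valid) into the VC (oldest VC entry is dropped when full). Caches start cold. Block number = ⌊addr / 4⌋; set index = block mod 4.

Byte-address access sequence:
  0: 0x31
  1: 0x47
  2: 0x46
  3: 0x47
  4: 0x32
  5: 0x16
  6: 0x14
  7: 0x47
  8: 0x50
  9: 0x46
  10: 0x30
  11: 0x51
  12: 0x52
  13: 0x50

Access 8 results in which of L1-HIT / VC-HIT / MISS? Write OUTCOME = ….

0: 0x31 (blk 12, set 0) → MISS  vc=[]
1: 0x47 (blk 17, set 1) → MISS  vc=[]
2: 0x46 (blk 17, set 1) → L1-HIT  vc=[]
3: 0x47 (blk 17, set 1) → L1-HIT  vc=[]
4: 0x32 (blk 12, set 0) → L1-HIT  vc=[]
5: 0x16 (blk 5, set 1) → MISS  vc=[17]
6: 0x14 (blk 5, set 1) → L1-HIT  vc=[17]
7: 0x47 (blk 17, set 1) → VC-HIT  vc=[5]
8: 0x50 (blk 20, set 0) → MISS  vc=[5, 12]
9: 0x46 (blk 17, set 1) → L1-HIT  vc=[5, 12]
10: 0x30 (blk 12, set 0) → VC-HIT  vc=[5, 20]
11: 0x51 (blk 20, set 0) → VC-HIT  vc=[5, 12]
12: 0x52 (blk 20, set 0) → L1-HIT  vc=[5, 12]
13: 0x50 (blk 20, set 0) → L1-HIT  vc=[5, 12]

OUTCOME = MISS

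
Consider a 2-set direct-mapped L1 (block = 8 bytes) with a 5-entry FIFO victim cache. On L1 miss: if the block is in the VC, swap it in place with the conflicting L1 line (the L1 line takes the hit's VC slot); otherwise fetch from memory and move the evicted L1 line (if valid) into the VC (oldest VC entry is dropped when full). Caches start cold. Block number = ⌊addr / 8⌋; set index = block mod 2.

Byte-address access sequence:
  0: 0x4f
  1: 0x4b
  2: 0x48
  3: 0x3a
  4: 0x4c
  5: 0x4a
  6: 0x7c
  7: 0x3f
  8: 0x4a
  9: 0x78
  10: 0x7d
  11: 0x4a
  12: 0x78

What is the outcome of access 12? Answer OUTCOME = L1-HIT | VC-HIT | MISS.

OUTCOME = VC-HIT

  [0] addr=0x4f blk=9 s=1: MISS | VC []
  [1] addr=0x4b blk=9 s=1: L1-HIT | VC []
  [2] addr=0x48 blk=9 s=1: L1-HIT | VC []
  [3] addr=0x3a blk=7 s=1: MISS | VC [9]
  [4] addr=0x4c blk=9 s=1: VC-HIT | VC [7]
  [5] addr=0x4a blk=9 s=1: L1-HIT | VC [7]
  [6] addr=0x7c blk=15 s=1: MISS | VC [7, 9]
  [7] addr=0x3f blk=7 s=1: VC-HIT | VC [15, 9]
  [8] addr=0x4a blk=9 s=1: VC-HIT | VC [15, 7]
  [9] addr=0x78 blk=15 s=1: VC-HIT | VC [9, 7]
  [10] addr=0x7d blk=15 s=1: L1-HIT | VC [9, 7]
  [11] addr=0x4a blk=9 s=1: VC-HIT | VC [15, 7]
  [12] addr=0x78 blk=15 s=1: VC-HIT | VC [9, 7]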